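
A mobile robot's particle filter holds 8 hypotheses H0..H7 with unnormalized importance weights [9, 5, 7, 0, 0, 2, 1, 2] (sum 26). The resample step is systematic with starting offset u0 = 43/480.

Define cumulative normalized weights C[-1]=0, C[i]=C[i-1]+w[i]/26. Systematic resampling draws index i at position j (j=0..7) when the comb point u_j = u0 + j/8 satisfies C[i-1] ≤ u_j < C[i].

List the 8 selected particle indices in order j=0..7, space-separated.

C = [9/26, 7/13, 21/26, 21/26, 21/26, 23/26, 12/13, 1]
j=0: u_0=43/480 ∈ [0, 9/26) → index 0
j=1: u_1=103/480 ∈ [0, 9/26) → index 0
j=2: u_2=163/480 ∈ [0, 9/26) → index 0
j=3: u_3=223/480 ∈ [9/26, 7/13) → index 1
j=4: u_4=283/480 ∈ [7/13, 21/26) → index 2
j=5: u_5=343/480 ∈ [7/13, 21/26) → index 2
j=6: u_6=403/480 ∈ [21/26, 23/26) → index 5
j=7: u_7=463/480 ∈ [12/13, 1) → index 7

0 0 0 1 2 2 5 7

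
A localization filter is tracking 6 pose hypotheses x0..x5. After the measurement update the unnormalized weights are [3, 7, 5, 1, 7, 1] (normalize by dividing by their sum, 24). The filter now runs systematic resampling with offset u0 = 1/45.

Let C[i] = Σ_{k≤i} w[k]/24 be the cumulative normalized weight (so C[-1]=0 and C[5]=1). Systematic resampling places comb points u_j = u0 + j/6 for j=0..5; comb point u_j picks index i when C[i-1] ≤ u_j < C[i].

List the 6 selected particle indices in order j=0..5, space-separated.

C = [1/8, 5/12, 5/8, 2/3, 23/24, 1]
j=0: u_0=1/45 ∈ [0, 1/8) → index 0
j=1: u_1=17/90 ∈ [1/8, 5/12) → index 1
j=2: u_2=16/45 ∈ [1/8, 5/12) → index 1
j=3: u_3=47/90 ∈ [5/12, 5/8) → index 2
j=4: u_4=31/45 ∈ [2/3, 23/24) → index 4
j=5: u_5=77/90 ∈ [2/3, 23/24) → index 4

0 1 1 2 4 4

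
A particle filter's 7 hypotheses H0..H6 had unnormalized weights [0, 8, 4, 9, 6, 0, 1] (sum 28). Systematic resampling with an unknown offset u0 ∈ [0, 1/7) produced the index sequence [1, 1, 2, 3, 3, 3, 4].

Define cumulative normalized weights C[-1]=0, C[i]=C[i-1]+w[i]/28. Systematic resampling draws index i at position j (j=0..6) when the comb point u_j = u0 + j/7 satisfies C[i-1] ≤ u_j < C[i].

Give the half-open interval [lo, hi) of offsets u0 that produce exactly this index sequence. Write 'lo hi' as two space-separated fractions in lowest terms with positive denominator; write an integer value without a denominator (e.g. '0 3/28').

C = [0, 2/7, 3/7, 3/4, 27/28, 27/28, 1]
j=0 picked index 1: u0 ∈ [0, 2/7)
j=1 picked index 1: u0 ∈ [-1/7, 1/7)
j=2 picked index 2: u0 ∈ [0, 1/7)
j=3 picked index 3: u0 ∈ [0, 9/28)
j=4 picked index 3: u0 ∈ [-1/7, 5/28)
j=5 picked index 3: u0 ∈ [-2/7, 1/28)
j=6 picked index 4: u0 ∈ [-3/28, 3/28)
intersection: [0, 1/28)

0 1/28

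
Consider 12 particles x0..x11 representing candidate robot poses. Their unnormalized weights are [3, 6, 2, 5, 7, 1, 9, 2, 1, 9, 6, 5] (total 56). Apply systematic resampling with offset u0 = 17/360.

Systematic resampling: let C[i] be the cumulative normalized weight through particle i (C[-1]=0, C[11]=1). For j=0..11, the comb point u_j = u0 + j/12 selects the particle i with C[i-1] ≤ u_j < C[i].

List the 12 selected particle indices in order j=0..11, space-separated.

0 1 3 4 4 6 6 8 9 9 10 11

C = [3/56, 9/56, 11/56, 2/7, 23/56, 3/7, 33/56, 5/8, 9/14, 45/56, 51/56, 1]
j=0: u_0=17/360 ∈ [0, 3/56) → index 0
j=1: u_1=47/360 ∈ [3/56, 9/56) → index 1
j=2: u_2=77/360 ∈ [11/56, 2/7) → index 3
j=3: u_3=107/360 ∈ [2/7, 23/56) → index 4
j=4: u_4=137/360 ∈ [2/7, 23/56) → index 4
j=5: u_5=167/360 ∈ [3/7, 33/56) → index 6
j=6: u_6=197/360 ∈ [3/7, 33/56) → index 6
j=7: u_7=227/360 ∈ [5/8, 9/14) → index 8
j=8: u_8=257/360 ∈ [9/14, 45/56) → index 9
j=9: u_9=287/360 ∈ [9/14, 45/56) → index 9
j=10: u_10=317/360 ∈ [45/56, 51/56) → index 10
j=11: u_11=347/360 ∈ [51/56, 1) → index 11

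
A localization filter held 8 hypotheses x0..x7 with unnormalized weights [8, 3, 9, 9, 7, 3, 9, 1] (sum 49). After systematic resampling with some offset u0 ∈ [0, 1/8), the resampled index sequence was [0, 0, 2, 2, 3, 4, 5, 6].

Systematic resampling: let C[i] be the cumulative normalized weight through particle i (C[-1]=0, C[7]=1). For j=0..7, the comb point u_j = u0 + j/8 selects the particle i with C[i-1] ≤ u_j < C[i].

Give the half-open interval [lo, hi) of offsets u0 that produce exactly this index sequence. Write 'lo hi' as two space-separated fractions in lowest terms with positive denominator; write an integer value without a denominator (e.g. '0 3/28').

0 13/392

C = [8/49, 11/49, 20/49, 29/49, 36/49, 39/49, 48/49, 1]
j=0 picked index 0: u0 ∈ [0, 8/49)
j=1 picked index 0: u0 ∈ [-1/8, 15/392)
j=2 picked index 2: u0 ∈ [-5/196, 31/196)
j=3 picked index 2: u0 ∈ [-59/392, 13/392)
j=4 picked index 3: u0 ∈ [-9/98, 9/98)
j=5 picked index 4: u0 ∈ [-13/392, 43/392)
j=6 picked index 5: u0 ∈ [-3/196, 9/196)
j=7 picked index 6: u0 ∈ [-31/392, 41/392)
intersection: [0, 13/392)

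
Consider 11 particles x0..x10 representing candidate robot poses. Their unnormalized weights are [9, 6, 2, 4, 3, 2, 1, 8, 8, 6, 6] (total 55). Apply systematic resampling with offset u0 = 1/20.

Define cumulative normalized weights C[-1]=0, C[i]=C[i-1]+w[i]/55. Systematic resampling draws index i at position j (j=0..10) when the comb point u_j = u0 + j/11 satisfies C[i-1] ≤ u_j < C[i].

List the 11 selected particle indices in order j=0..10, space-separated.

0 0 1 3 4 7 7 8 8 9 10

C = [9/55, 3/11, 17/55, 21/55, 24/55, 26/55, 27/55, 7/11, 43/55, 49/55, 1]
j=0: u_0=1/20 ∈ [0, 9/55) → index 0
j=1: u_1=31/220 ∈ [0, 9/55) → index 0
j=2: u_2=51/220 ∈ [9/55, 3/11) → index 1
j=3: u_3=71/220 ∈ [17/55, 21/55) → index 3
j=4: u_4=91/220 ∈ [21/55, 24/55) → index 4
j=5: u_5=111/220 ∈ [27/55, 7/11) → index 7
j=6: u_6=131/220 ∈ [27/55, 7/11) → index 7
j=7: u_7=151/220 ∈ [7/11, 43/55) → index 8
j=8: u_8=171/220 ∈ [7/11, 43/55) → index 8
j=9: u_9=191/220 ∈ [43/55, 49/55) → index 9
j=10: u_10=211/220 ∈ [49/55, 1) → index 10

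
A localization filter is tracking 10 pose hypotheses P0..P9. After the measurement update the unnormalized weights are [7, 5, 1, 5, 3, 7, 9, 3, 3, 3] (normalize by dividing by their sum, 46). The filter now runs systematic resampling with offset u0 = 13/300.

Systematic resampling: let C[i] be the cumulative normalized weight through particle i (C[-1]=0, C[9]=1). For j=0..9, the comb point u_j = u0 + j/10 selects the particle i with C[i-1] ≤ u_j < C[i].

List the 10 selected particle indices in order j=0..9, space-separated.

0 0 1 3 4 5 6 6 7 9

C = [7/46, 6/23, 13/46, 9/23, 21/46, 14/23, 37/46, 20/23, 43/46, 1]
j=0: u_0=13/300 ∈ [0, 7/46) → index 0
j=1: u_1=43/300 ∈ [0, 7/46) → index 0
j=2: u_2=73/300 ∈ [7/46, 6/23) → index 1
j=3: u_3=103/300 ∈ [13/46, 9/23) → index 3
j=4: u_4=133/300 ∈ [9/23, 21/46) → index 4
j=5: u_5=163/300 ∈ [21/46, 14/23) → index 5
j=6: u_6=193/300 ∈ [14/23, 37/46) → index 6
j=7: u_7=223/300 ∈ [14/23, 37/46) → index 6
j=8: u_8=253/300 ∈ [37/46, 20/23) → index 7
j=9: u_9=283/300 ∈ [43/46, 1) → index 9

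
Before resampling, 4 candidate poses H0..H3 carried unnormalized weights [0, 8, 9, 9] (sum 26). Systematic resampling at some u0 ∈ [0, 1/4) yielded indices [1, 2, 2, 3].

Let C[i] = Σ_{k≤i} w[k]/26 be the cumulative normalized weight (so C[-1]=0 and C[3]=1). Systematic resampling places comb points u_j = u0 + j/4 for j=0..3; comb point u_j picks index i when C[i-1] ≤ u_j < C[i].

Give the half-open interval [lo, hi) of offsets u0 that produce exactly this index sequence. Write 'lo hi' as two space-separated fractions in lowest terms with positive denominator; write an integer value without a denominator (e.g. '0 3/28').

3/52 2/13

C = [0, 4/13, 17/26, 1]
j=0 picked index 1: u0 ∈ [0, 4/13)
j=1 picked index 2: u0 ∈ [3/52, 21/52)
j=2 picked index 2: u0 ∈ [-5/26, 2/13)
j=3 picked index 3: u0 ∈ [-5/52, 1/4)
intersection: [3/52, 2/13)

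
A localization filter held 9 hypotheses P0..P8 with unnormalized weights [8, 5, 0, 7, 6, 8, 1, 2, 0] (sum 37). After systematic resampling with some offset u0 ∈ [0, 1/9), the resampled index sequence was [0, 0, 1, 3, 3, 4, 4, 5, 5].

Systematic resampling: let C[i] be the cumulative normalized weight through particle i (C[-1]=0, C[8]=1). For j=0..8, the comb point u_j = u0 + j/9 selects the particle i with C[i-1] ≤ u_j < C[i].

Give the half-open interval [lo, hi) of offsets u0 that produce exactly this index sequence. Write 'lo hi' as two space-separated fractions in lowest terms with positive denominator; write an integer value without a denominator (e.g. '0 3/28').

2/111 10/333

C = [8/37, 13/37, 13/37, 20/37, 26/37, 34/37, 35/37, 1, 1]
j=0 picked index 0: u0 ∈ [0, 8/37)
j=1 picked index 0: u0 ∈ [-1/9, 35/333)
j=2 picked index 1: u0 ∈ [-2/333, 43/333)
j=3 picked index 3: u0 ∈ [2/111, 23/111)
j=4 picked index 3: u0 ∈ [-31/333, 32/333)
j=5 picked index 4: u0 ∈ [-5/333, 49/333)
j=6 picked index 4: u0 ∈ [-14/111, 4/111)
j=7 picked index 5: u0 ∈ [-25/333, 47/333)
j=8 picked index 5: u0 ∈ [-62/333, 10/333)
intersection: [2/111, 10/333)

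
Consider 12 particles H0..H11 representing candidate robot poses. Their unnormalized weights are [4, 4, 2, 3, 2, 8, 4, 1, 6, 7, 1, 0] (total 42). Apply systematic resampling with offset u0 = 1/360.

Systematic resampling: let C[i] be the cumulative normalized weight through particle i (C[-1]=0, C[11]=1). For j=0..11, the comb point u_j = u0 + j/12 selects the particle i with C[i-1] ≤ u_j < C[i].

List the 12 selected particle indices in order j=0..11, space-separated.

0 0 1 3 4 5 5 6 8 8 9 9

C = [2/21, 4/21, 5/21, 13/42, 5/14, 23/42, 9/14, 2/3, 17/21, 41/42, 1, 1]
j=0: u_0=1/360 ∈ [0, 2/21) → index 0
j=1: u_1=31/360 ∈ [0, 2/21) → index 0
j=2: u_2=61/360 ∈ [2/21, 4/21) → index 1
j=3: u_3=91/360 ∈ [5/21, 13/42) → index 3
j=4: u_4=121/360 ∈ [13/42, 5/14) → index 4
j=5: u_5=151/360 ∈ [5/14, 23/42) → index 5
j=6: u_6=181/360 ∈ [5/14, 23/42) → index 5
j=7: u_7=211/360 ∈ [23/42, 9/14) → index 6
j=8: u_8=241/360 ∈ [2/3, 17/21) → index 8
j=9: u_9=271/360 ∈ [2/3, 17/21) → index 8
j=10: u_10=301/360 ∈ [17/21, 41/42) → index 9
j=11: u_11=331/360 ∈ [17/21, 41/42) → index 9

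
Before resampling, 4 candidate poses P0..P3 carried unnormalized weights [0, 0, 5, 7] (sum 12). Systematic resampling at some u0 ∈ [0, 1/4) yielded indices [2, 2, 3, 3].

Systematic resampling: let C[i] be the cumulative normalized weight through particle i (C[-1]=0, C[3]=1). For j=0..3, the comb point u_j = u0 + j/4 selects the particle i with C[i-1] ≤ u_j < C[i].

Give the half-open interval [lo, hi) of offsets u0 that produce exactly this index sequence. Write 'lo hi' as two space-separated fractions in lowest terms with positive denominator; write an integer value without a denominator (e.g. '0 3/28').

0 1/6

C = [0, 0, 5/12, 1]
j=0 picked index 2: u0 ∈ [0, 5/12)
j=1 picked index 2: u0 ∈ [-1/4, 1/6)
j=2 picked index 3: u0 ∈ [-1/12, 1/2)
j=3 picked index 3: u0 ∈ [-1/3, 1/4)
intersection: [0, 1/6)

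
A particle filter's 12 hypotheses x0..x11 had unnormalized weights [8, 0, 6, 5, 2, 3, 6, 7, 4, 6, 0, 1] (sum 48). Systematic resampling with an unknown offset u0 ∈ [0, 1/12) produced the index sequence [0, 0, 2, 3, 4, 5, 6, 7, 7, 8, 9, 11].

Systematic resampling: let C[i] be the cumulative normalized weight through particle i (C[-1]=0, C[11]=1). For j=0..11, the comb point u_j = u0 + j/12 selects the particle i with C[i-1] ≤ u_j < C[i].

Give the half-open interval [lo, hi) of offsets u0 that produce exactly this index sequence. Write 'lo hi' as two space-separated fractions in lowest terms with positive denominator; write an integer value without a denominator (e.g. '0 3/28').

1/16 1/12

C = [1/6, 1/6, 7/24, 19/48, 7/16, 1/2, 5/8, 37/48, 41/48, 47/48, 47/48, 1]
j=0 picked index 0: u0 ∈ [0, 1/6)
j=1 picked index 0: u0 ∈ [-1/12, 1/12)
j=2 picked index 2: u0 ∈ [0, 1/8)
j=3 picked index 3: u0 ∈ [1/24, 7/48)
j=4 picked index 4: u0 ∈ [1/16, 5/48)
j=5 picked index 5: u0 ∈ [1/48, 1/12)
j=6 picked index 6: u0 ∈ [0, 1/8)
j=7 picked index 7: u0 ∈ [1/24, 3/16)
j=8 picked index 7: u0 ∈ [-1/24, 5/48)
j=9 picked index 8: u0 ∈ [1/48, 5/48)
j=10 picked index 9: u0 ∈ [1/48, 7/48)
j=11 picked index 11: u0 ∈ [1/16, 1/12)
intersection: [1/16, 1/12)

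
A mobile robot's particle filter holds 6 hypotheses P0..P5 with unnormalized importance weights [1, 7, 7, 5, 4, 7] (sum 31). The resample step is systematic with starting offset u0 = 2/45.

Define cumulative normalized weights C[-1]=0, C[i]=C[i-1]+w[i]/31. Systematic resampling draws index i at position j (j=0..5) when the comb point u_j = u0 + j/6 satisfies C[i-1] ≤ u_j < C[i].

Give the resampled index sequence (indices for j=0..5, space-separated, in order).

C = [1/31, 8/31, 15/31, 20/31, 24/31, 1]
j=0: u_0=2/45 ∈ [1/31, 8/31) → index 1
j=1: u_1=19/90 ∈ [1/31, 8/31) → index 1
j=2: u_2=17/45 ∈ [8/31, 15/31) → index 2
j=3: u_3=49/90 ∈ [15/31, 20/31) → index 3
j=4: u_4=32/45 ∈ [20/31, 24/31) → index 4
j=5: u_5=79/90 ∈ [24/31, 1) → index 5

1 1 2 3 4 5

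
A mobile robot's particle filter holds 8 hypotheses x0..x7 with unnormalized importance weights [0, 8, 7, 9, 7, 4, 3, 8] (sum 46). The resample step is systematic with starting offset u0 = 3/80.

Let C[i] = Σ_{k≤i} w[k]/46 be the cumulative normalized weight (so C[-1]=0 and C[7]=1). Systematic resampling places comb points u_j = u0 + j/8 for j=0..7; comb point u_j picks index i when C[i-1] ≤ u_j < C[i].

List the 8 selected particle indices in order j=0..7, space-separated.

1 1 2 3 4 4 6 7

C = [0, 4/23, 15/46, 12/23, 31/46, 35/46, 19/23, 1]
j=0: u_0=3/80 ∈ [0, 4/23) → index 1
j=1: u_1=13/80 ∈ [0, 4/23) → index 1
j=2: u_2=23/80 ∈ [4/23, 15/46) → index 2
j=3: u_3=33/80 ∈ [15/46, 12/23) → index 3
j=4: u_4=43/80 ∈ [12/23, 31/46) → index 4
j=5: u_5=53/80 ∈ [12/23, 31/46) → index 4
j=6: u_6=63/80 ∈ [35/46, 19/23) → index 6
j=7: u_7=73/80 ∈ [19/23, 1) → index 7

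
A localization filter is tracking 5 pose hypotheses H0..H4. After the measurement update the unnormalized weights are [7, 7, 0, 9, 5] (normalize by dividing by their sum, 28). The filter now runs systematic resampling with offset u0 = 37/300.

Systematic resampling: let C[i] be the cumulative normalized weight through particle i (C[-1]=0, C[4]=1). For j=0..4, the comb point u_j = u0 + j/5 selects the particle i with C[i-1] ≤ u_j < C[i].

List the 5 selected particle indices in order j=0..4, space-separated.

0 1 3 3 4

C = [1/4, 1/2, 1/2, 23/28, 1]
j=0: u_0=37/300 ∈ [0, 1/4) → index 0
j=1: u_1=97/300 ∈ [1/4, 1/2) → index 1
j=2: u_2=157/300 ∈ [1/2, 23/28) → index 3
j=3: u_3=217/300 ∈ [1/2, 23/28) → index 3
j=4: u_4=277/300 ∈ [23/28, 1) → index 4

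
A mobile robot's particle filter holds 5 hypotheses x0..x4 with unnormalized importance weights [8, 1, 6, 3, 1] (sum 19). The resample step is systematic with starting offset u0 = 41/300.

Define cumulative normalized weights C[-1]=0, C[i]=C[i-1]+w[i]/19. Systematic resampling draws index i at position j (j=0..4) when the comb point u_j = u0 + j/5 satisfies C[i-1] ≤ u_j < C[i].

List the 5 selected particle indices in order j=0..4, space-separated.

0 0 2 2 3

C = [8/19, 9/19, 15/19, 18/19, 1]
j=0: u_0=41/300 ∈ [0, 8/19) → index 0
j=1: u_1=101/300 ∈ [0, 8/19) → index 0
j=2: u_2=161/300 ∈ [9/19, 15/19) → index 2
j=3: u_3=221/300 ∈ [9/19, 15/19) → index 2
j=4: u_4=281/300 ∈ [15/19, 18/19) → index 3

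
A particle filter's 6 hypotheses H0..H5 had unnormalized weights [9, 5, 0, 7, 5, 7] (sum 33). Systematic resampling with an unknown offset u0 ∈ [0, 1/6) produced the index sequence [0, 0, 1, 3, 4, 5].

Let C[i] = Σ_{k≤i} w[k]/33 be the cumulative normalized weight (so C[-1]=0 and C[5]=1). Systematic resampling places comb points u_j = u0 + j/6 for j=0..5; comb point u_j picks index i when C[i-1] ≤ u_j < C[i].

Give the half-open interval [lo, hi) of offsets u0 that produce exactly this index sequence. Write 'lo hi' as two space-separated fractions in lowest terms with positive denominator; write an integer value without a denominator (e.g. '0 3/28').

C = [3/11, 14/33, 14/33, 7/11, 26/33, 1]
j=0 picked index 0: u0 ∈ [0, 3/11)
j=1 picked index 0: u0 ∈ [-1/6, 7/66)
j=2 picked index 1: u0 ∈ [-2/33, 1/11)
j=3 picked index 3: u0 ∈ [-5/66, 3/22)
j=4 picked index 4: u0 ∈ [-1/33, 4/33)
j=5 picked index 5: u0 ∈ [-1/22, 1/6)
intersection: [0, 1/11)

0 1/11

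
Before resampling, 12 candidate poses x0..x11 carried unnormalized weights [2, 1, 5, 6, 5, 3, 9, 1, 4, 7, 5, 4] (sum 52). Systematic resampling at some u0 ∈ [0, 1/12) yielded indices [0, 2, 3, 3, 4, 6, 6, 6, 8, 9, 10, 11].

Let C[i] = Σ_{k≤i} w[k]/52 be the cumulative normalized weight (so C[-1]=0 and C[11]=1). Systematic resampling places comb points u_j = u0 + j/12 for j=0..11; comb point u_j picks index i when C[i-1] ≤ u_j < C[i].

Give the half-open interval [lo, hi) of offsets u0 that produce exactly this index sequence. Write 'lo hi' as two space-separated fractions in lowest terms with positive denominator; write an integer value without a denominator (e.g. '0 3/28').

C = [1/26, 3/52, 2/13, 7/26, 19/52, 11/26, 31/52, 8/13, 9/13, 43/52, 12/13, 1]
j=0 picked index 0: u0 ∈ [0, 1/26)
j=1 picked index 2: u0 ∈ [-1/39, 11/156)
j=2 picked index 3: u0 ∈ [-1/78, 4/39)
j=3 picked index 3: u0 ∈ [-5/52, 1/52)
j=4 picked index 4: u0 ∈ [-5/78, 5/156)
j=5 picked index 6: u0 ∈ [1/156, 7/39)
j=6 picked index 6: u0 ∈ [-1/13, 5/52)
j=7 picked index 6: u0 ∈ [-25/156, 1/78)
j=8 picked index 8: u0 ∈ [-2/39, 1/39)
j=9 picked index 9: u0 ∈ [-3/52, 1/13)
j=10 picked index 10: u0 ∈ [-1/156, 7/78)
j=11 picked index 11: u0 ∈ [1/156, 1/12)
intersection: [1/156, 1/78)

1/156 1/78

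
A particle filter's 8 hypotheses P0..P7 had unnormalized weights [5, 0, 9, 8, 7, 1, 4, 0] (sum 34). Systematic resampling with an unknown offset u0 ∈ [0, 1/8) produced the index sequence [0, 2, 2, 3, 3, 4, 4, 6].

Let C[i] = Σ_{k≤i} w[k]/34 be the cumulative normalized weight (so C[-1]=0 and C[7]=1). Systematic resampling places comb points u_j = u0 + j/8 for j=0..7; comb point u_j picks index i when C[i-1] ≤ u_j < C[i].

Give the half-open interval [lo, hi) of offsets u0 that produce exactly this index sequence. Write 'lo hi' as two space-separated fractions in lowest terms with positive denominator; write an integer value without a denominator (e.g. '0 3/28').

C = [5/34, 5/34, 7/17, 11/17, 29/34, 15/17, 1, 1]
j=0 picked index 0: u0 ∈ [0, 5/34)
j=1 picked index 2: u0 ∈ [3/136, 39/136)
j=2 picked index 2: u0 ∈ [-7/68, 11/68)
j=3 picked index 3: u0 ∈ [5/136, 37/136)
j=4 picked index 3: u0 ∈ [-3/34, 5/34)
j=5 picked index 4: u0 ∈ [3/136, 31/136)
j=6 picked index 4: u0 ∈ [-7/68, 7/68)
j=7 picked index 6: u0 ∈ [1/136, 1/8)
intersection: [5/136, 7/68)

5/136 7/68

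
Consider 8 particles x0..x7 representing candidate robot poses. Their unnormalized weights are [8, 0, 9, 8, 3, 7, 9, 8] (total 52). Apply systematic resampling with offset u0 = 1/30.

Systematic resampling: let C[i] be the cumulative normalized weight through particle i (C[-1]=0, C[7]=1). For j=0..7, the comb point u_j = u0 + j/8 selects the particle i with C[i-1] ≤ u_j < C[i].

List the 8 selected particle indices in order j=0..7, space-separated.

0 2 2 3 4 5 6 7

C = [2/13, 2/13, 17/52, 25/52, 7/13, 35/52, 11/13, 1]
j=0: u_0=1/30 ∈ [0, 2/13) → index 0
j=1: u_1=19/120 ∈ [2/13, 17/52) → index 2
j=2: u_2=17/60 ∈ [2/13, 17/52) → index 2
j=3: u_3=49/120 ∈ [17/52, 25/52) → index 3
j=4: u_4=8/15 ∈ [25/52, 7/13) → index 4
j=5: u_5=79/120 ∈ [7/13, 35/52) → index 5
j=6: u_6=47/60 ∈ [35/52, 11/13) → index 6
j=7: u_7=109/120 ∈ [11/13, 1) → index 7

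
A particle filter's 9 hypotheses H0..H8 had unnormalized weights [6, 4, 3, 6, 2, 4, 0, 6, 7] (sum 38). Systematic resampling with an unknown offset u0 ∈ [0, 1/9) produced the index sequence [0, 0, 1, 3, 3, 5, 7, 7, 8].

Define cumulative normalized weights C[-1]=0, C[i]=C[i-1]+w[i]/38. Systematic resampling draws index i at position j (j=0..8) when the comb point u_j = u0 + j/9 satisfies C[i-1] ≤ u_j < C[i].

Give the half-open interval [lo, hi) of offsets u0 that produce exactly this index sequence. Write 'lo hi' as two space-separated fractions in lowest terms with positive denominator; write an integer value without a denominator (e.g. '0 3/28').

1/114 13/342

C = [3/19, 5/19, 13/38, 1/2, 21/38, 25/38, 25/38, 31/38, 1]
j=0 picked index 0: u0 ∈ [0, 3/19)
j=1 picked index 0: u0 ∈ [-1/9, 8/171)
j=2 picked index 1: u0 ∈ [-11/171, 7/171)
j=3 picked index 3: u0 ∈ [1/114, 1/6)
j=4 picked index 3: u0 ∈ [-35/342, 1/18)
j=5 picked index 5: u0 ∈ [-1/342, 35/342)
j=6 picked index 7: u0 ∈ [-1/114, 17/114)
j=7 picked index 7: u0 ∈ [-41/342, 13/342)
j=8 picked index 8: u0 ∈ [-25/342, 1/9)
intersection: [1/114, 13/342)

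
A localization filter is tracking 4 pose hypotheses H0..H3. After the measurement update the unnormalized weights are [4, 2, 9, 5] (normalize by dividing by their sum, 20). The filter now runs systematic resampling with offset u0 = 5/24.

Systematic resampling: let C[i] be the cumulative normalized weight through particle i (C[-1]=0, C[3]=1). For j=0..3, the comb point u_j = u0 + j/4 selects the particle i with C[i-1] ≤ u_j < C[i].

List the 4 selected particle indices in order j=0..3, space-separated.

C = [1/5, 3/10, 3/4, 1]
j=0: u_0=5/24 ∈ [1/5, 3/10) → index 1
j=1: u_1=11/24 ∈ [3/10, 3/4) → index 2
j=2: u_2=17/24 ∈ [3/10, 3/4) → index 2
j=3: u_3=23/24 ∈ [3/4, 1) → index 3

1 2 2 3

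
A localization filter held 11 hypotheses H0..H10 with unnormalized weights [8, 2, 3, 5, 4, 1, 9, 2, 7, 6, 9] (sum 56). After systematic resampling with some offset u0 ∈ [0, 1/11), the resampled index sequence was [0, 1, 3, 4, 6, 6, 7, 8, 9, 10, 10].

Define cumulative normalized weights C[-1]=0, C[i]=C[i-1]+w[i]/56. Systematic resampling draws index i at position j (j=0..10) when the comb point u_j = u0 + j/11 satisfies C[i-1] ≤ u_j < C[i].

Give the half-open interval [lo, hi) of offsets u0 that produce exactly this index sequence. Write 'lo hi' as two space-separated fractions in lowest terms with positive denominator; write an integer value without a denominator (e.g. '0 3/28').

C = [1/7, 5/28, 13/56, 9/28, 11/28, 23/56, 4/7, 17/28, 41/56, 47/56, 1]
j=0 picked index 0: u0 ∈ [0, 1/7)
j=1 picked index 1: u0 ∈ [4/77, 27/308)
j=2 picked index 3: u0 ∈ [31/616, 43/308)
j=3 picked index 4: u0 ∈ [15/308, 37/308)
j=4 picked index 6: u0 ∈ [29/616, 16/77)
j=5 picked index 6: u0 ∈ [-27/616, 9/77)
j=6 picked index 7: u0 ∈ [2/77, 19/308)
j=7 picked index 8: u0 ∈ [-9/308, 59/616)
j=8 picked index 9: u0 ∈ [3/616, 69/616)
j=9 picked index 10: u0 ∈ [13/616, 2/11)
j=10 picked index 10: u0 ∈ [-43/616, 1/11)
intersection: [4/77, 19/308)

4/77 19/308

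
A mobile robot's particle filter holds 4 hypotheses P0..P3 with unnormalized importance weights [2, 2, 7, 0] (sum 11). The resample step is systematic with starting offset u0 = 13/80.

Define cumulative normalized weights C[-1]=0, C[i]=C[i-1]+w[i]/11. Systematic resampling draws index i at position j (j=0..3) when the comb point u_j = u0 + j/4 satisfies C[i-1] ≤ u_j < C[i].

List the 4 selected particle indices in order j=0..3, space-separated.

C = [2/11, 4/11, 1, 1]
j=0: u_0=13/80 ∈ [0, 2/11) → index 0
j=1: u_1=33/80 ∈ [4/11, 1) → index 2
j=2: u_2=53/80 ∈ [4/11, 1) → index 2
j=3: u_3=73/80 ∈ [4/11, 1) → index 2

0 2 2 2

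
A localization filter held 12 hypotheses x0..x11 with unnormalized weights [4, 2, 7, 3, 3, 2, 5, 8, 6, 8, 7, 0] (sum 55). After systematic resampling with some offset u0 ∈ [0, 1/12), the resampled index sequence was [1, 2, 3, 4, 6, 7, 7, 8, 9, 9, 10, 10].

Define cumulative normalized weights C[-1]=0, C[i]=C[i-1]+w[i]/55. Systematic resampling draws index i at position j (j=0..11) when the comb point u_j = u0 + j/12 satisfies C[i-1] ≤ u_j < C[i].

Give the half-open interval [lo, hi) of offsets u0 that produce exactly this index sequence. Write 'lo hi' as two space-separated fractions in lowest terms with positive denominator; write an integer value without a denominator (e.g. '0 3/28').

4/55 1/12

C = [4/55, 6/55, 13/55, 16/55, 19/55, 21/55, 26/55, 34/55, 8/11, 48/55, 1, 1]
j=0 picked index 1: u0 ∈ [4/55, 6/55)
j=1 picked index 2: u0 ∈ [17/660, 101/660)
j=2 picked index 3: u0 ∈ [23/330, 41/330)
j=3 picked index 4: u0 ∈ [9/220, 21/220)
j=4 picked index 6: u0 ∈ [8/165, 23/165)
j=5 picked index 7: u0 ∈ [37/660, 133/660)
j=6 picked index 7: u0 ∈ [-3/110, 13/110)
j=7 picked index 8: u0 ∈ [23/660, 19/132)
j=8 picked index 9: u0 ∈ [2/33, 34/165)
j=9 picked index 9: u0 ∈ [-1/44, 27/220)
j=10 picked index 10: u0 ∈ [13/330, 1/6)
j=11 picked index 10: u0 ∈ [-29/660, 1/12)
intersection: [4/55, 1/12)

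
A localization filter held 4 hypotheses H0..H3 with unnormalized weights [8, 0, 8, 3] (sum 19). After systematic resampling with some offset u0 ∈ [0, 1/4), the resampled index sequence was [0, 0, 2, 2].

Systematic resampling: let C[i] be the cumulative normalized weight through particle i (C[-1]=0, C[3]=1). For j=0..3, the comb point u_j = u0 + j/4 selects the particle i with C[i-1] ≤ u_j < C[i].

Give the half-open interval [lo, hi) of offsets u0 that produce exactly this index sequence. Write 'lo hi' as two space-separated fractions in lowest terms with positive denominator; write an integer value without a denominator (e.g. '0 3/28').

0 7/76

C = [8/19, 8/19, 16/19, 1]
j=0 picked index 0: u0 ∈ [0, 8/19)
j=1 picked index 0: u0 ∈ [-1/4, 13/76)
j=2 picked index 2: u0 ∈ [-3/38, 13/38)
j=3 picked index 2: u0 ∈ [-25/76, 7/76)
intersection: [0, 7/76)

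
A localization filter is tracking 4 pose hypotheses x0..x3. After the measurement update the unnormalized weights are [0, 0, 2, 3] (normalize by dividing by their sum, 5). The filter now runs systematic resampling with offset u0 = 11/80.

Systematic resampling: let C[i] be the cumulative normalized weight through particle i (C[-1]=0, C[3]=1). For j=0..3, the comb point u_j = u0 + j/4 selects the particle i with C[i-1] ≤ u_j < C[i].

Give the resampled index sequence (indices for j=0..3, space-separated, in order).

2 2 3 3

C = [0, 0, 2/5, 1]
j=0: u_0=11/80 ∈ [0, 2/5) → index 2
j=1: u_1=31/80 ∈ [0, 2/5) → index 2
j=2: u_2=51/80 ∈ [2/5, 1) → index 3
j=3: u_3=71/80 ∈ [2/5, 1) → index 3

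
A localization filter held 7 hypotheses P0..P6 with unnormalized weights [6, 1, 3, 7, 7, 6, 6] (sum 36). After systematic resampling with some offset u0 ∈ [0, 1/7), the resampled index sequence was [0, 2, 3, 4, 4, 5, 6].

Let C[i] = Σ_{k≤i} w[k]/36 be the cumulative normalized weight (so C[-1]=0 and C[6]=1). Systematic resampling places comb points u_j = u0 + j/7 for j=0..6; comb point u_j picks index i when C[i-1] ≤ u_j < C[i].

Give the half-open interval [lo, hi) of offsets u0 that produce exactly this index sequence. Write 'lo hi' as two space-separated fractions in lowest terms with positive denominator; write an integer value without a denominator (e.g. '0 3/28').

13/252 2/21

C = [1/6, 7/36, 5/18, 17/36, 2/3, 5/6, 1]
j=0 picked index 0: u0 ∈ [0, 1/6)
j=1 picked index 2: u0 ∈ [13/252, 17/126)
j=2 picked index 3: u0 ∈ [-1/126, 47/252)
j=3 picked index 4: u0 ∈ [11/252, 5/21)
j=4 picked index 4: u0 ∈ [-25/252, 2/21)
j=5 picked index 5: u0 ∈ [-1/21, 5/42)
j=6 picked index 6: u0 ∈ [-1/42, 1/7)
intersection: [13/252, 2/21)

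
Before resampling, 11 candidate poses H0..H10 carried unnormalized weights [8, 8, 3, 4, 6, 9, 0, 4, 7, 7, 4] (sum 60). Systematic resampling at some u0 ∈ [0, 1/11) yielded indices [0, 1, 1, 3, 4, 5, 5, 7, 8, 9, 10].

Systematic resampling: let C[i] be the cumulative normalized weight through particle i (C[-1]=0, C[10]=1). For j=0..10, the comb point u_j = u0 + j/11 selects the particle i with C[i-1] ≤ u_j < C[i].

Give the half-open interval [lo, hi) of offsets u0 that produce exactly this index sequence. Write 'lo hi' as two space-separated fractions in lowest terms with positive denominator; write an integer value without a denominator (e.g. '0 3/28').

29/660 7/110

C = [2/15, 4/15, 19/60, 23/60, 29/60, 19/30, 19/30, 7/10, 49/60, 14/15, 1]
j=0 picked index 0: u0 ∈ [0, 2/15)
j=1 picked index 1: u0 ∈ [7/165, 29/165)
j=2 picked index 1: u0 ∈ [-8/165, 14/165)
j=3 picked index 3: u0 ∈ [29/660, 73/660)
j=4 picked index 4: u0 ∈ [13/660, 79/660)
j=5 picked index 5: u0 ∈ [19/660, 59/330)
j=6 picked index 5: u0 ∈ [-41/660, 29/330)
j=7 picked index 7: u0 ∈ [-1/330, 7/110)
j=8 picked index 8: u0 ∈ [-3/110, 59/660)
j=9 picked index 9: u0 ∈ [-1/660, 19/165)
j=10 picked index 10: u0 ∈ [4/165, 1/11)
intersection: [29/660, 7/110)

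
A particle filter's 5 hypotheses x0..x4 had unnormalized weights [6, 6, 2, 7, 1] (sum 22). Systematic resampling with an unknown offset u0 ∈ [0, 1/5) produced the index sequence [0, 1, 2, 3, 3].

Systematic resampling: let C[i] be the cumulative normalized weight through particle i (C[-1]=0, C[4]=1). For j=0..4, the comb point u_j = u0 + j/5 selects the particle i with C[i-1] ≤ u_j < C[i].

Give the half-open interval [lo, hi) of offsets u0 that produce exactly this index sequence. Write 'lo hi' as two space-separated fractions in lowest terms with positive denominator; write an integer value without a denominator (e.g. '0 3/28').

8/55 17/110

C = [3/11, 6/11, 7/11, 21/22, 1]
j=0 picked index 0: u0 ∈ [0, 3/11)
j=1 picked index 1: u0 ∈ [4/55, 19/55)
j=2 picked index 2: u0 ∈ [8/55, 13/55)
j=3 picked index 3: u0 ∈ [2/55, 39/110)
j=4 picked index 3: u0 ∈ [-9/55, 17/110)
intersection: [8/55, 17/110)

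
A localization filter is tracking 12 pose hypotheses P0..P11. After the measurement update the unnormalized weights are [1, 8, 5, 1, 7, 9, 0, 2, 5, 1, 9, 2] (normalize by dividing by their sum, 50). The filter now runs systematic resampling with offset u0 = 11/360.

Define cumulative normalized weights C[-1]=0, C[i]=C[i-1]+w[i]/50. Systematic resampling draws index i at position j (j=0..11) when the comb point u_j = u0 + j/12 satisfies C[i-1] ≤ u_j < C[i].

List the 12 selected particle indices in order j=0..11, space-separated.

1 1 2 3 4 5 5 5 8 10 10 10

C = [1/50, 9/50, 7/25, 3/10, 11/25, 31/50, 31/50, 33/50, 19/25, 39/50, 24/25, 1]
j=0: u_0=11/360 ∈ [1/50, 9/50) → index 1
j=1: u_1=41/360 ∈ [1/50, 9/50) → index 1
j=2: u_2=71/360 ∈ [9/50, 7/25) → index 2
j=3: u_3=101/360 ∈ [7/25, 3/10) → index 3
j=4: u_4=131/360 ∈ [3/10, 11/25) → index 4
j=5: u_5=161/360 ∈ [11/25, 31/50) → index 5
j=6: u_6=191/360 ∈ [11/25, 31/50) → index 5
j=7: u_7=221/360 ∈ [11/25, 31/50) → index 5
j=8: u_8=251/360 ∈ [33/50, 19/25) → index 8
j=9: u_9=281/360 ∈ [39/50, 24/25) → index 10
j=10: u_10=311/360 ∈ [39/50, 24/25) → index 10
j=11: u_11=341/360 ∈ [39/50, 24/25) → index 10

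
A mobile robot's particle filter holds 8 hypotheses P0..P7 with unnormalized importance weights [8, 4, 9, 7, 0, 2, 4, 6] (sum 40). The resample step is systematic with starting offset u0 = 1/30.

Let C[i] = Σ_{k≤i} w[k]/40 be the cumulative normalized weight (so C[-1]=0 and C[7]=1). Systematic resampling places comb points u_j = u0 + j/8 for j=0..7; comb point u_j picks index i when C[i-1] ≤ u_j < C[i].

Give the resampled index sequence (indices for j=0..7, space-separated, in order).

C = [1/5, 3/10, 21/40, 7/10, 7/10, 3/4, 17/20, 1]
j=0: u_0=1/30 ∈ [0, 1/5) → index 0
j=1: u_1=19/120 ∈ [0, 1/5) → index 0
j=2: u_2=17/60 ∈ [1/5, 3/10) → index 1
j=3: u_3=49/120 ∈ [3/10, 21/40) → index 2
j=4: u_4=8/15 ∈ [21/40, 7/10) → index 3
j=5: u_5=79/120 ∈ [21/40, 7/10) → index 3
j=6: u_6=47/60 ∈ [3/4, 17/20) → index 6
j=7: u_7=109/120 ∈ [17/20, 1) → index 7

0 0 1 2 3 3 6 7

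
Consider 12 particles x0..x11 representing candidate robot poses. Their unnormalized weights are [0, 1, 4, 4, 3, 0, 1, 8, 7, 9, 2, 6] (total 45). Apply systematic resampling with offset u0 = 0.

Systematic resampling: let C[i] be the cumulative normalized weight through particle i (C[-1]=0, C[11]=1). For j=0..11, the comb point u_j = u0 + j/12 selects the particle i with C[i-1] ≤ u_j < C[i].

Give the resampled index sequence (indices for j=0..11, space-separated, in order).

C = [0, 1/45, 1/9, 1/5, 4/15, 4/15, 13/45, 7/15, 28/45, 37/45, 13/15, 1]
j=0: u_0=0 ∈ [0, 1/45) → index 1
j=1: u_1=1/12 ∈ [1/45, 1/9) → index 2
j=2: u_2=1/6 ∈ [1/9, 1/5) → index 3
j=3: u_3=1/4 ∈ [1/5, 4/15) → index 4
j=4: u_4=1/3 ∈ [13/45, 7/15) → index 7
j=5: u_5=5/12 ∈ [13/45, 7/15) → index 7
j=6: u_6=1/2 ∈ [7/15, 28/45) → index 8
j=7: u_7=7/12 ∈ [7/15, 28/45) → index 8
j=8: u_8=2/3 ∈ [28/45, 37/45) → index 9
j=9: u_9=3/4 ∈ [28/45, 37/45) → index 9
j=10: u_10=5/6 ∈ [37/45, 13/15) → index 10
j=11: u_11=11/12 ∈ [13/15, 1) → index 11

1 2 3 4 7 7 8 8 9 9 10 11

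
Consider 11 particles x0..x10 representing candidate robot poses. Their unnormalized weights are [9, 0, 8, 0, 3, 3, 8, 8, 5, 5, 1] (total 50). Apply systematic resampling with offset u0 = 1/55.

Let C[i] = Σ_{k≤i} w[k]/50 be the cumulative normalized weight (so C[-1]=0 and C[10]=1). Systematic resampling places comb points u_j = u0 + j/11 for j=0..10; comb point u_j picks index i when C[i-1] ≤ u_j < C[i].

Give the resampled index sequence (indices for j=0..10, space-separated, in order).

0 0 2 2 4 6 6 7 7 8 9

C = [9/50, 9/50, 17/50, 17/50, 2/5, 23/50, 31/50, 39/50, 22/25, 49/50, 1]
j=0: u_0=1/55 ∈ [0, 9/50) → index 0
j=1: u_1=6/55 ∈ [0, 9/50) → index 0
j=2: u_2=1/5 ∈ [9/50, 17/50) → index 2
j=3: u_3=16/55 ∈ [9/50, 17/50) → index 2
j=4: u_4=21/55 ∈ [17/50, 2/5) → index 4
j=5: u_5=26/55 ∈ [23/50, 31/50) → index 6
j=6: u_6=31/55 ∈ [23/50, 31/50) → index 6
j=7: u_7=36/55 ∈ [31/50, 39/50) → index 7
j=8: u_8=41/55 ∈ [31/50, 39/50) → index 7
j=9: u_9=46/55 ∈ [39/50, 22/25) → index 8
j=10: u_10=51/55 ∈ [22/25, 49/50) → index 9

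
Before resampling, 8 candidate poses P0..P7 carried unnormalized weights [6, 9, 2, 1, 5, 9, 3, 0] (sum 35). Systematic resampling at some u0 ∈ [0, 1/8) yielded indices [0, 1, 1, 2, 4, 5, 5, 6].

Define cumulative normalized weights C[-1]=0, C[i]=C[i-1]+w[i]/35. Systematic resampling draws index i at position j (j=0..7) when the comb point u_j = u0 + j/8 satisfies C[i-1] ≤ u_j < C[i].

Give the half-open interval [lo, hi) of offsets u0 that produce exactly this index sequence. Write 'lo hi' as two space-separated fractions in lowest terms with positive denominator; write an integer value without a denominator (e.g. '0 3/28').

C = [6/35, 3/7, 17/35, 18/35, 23/35, 32/35, 1, 1]
j=0 picked index 0: u0 ∈ [0, 6/35)
j=1 picked index 1: u0 ∈ [13/280, 17/56)
j=2 picked index 1: u0 ∈ [-11/140, 5/28)
j=3 picked index 2: u0 ∈ [3/56, 31/280)
j=4 picked index 4: u0 ∈ [1/70, 11/70)
j=5 picked index 5: u0 ∈ [9/280, 81/280)
j=6 picked index 5: u0 ∈ [-13/140, 23/140)
j=7 picked index 6: u0 ∈ [11/280, 1/8)
intersection: [3/56, 31/280)

3/56 31/280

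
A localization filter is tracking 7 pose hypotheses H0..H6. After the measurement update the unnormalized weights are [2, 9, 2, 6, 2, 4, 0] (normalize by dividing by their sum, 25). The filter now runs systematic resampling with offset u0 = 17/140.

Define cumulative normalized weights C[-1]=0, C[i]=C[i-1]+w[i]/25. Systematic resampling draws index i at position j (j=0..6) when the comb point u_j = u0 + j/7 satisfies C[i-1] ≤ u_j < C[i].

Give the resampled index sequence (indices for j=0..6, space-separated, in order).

1 1 1 3 3 4 5

C = [2/25, 11/25, 13/25, 19/25, 21/25, 1, 1]
j=0: u_0=17/140 ∈ [2/25, 11/25) → index 1
j=1: u_1=37/140 ∈ [2/25, 11/25) → index 1
j=2: u_2=57/140 ∈ [2/25, 11/25) → index 1
j=3: u_3=11/20 ∈ [13/25, 19/25) → index 3
j=4: u_4=97/140 ∈ [13/25, 19/25) → index 3
j=5: u_5=117/140 ∈ [19/25, 21/25) → index 4
j=6: u_6=137/140 ∈ [21/25, 1) → index 5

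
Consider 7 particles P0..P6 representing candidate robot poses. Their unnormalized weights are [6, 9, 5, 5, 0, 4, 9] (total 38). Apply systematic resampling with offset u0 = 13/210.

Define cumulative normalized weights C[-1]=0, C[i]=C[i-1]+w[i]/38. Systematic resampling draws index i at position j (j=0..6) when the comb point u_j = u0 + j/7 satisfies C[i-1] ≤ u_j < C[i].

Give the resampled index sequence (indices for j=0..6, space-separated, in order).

C = [3/19, 15/38, 10/19, 25/38, 25/38, 29/38, 1]
j=0: u_0=13/210 ∈ [0, 3/19) → index 0
j=1: u_1=43/210 ∈ [3/19, 15/38) → index 1
j=2: u_2=73/210 ∈ [3/19, 15/38) → index 1
j=3: u_3=103/210 ∈ [15/38, 10/19) → index 2
j=4: u_4=19/30 ∈ [10/19, 25/38) → index 3
j=5: u_5=163/210 ∈ [29/38, 1) → index 6
j=6: u_6=193/210 ∈ [29/38, 1) → index 6

0 1 1 2 3 6 6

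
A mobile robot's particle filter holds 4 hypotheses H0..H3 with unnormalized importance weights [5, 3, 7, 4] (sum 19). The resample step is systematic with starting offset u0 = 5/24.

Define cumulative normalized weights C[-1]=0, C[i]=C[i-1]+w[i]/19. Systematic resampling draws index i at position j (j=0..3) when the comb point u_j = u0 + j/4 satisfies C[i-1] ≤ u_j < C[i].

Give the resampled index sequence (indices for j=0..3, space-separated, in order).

C = [5/19, 8/19, 15/19, 1]
j=0: u_0=5/24 ∈ [0, 5/19) → index 0
j=1: u_1=11/24 ∈ [8/19, 15/19) → index 2
j=2: u_2=17/24 ∈ [8/19, 15/19) → index 2
j=3: u_3=23/24 ∈ [15/19, 1) → index 3

0 2 2 3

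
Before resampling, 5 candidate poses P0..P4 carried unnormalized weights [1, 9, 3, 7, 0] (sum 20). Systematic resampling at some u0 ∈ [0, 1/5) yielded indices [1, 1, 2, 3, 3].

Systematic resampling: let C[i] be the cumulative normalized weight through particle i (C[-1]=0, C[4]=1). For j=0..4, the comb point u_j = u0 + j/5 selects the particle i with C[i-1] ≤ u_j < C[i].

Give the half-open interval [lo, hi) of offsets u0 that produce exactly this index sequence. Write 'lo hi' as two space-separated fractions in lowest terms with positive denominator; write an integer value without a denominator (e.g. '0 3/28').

1/10 1/5

C = [1/20, 1/2, 13/20, 1, 1]
j=0 picked index 1: u0 ∈ [1/20, 1/2)
j=1 picked index 1: u0 ∈ [-3/20, 3/10)
j=2 picked index 2: u0 ∈ [1/10, 1/4)
j=3 picked index 3: u0 ∈ [1/20, 2/5)
j=4 picked index 3: u0 ∈ [-3/20, 1/5)
intersection: [1/10, 1/5)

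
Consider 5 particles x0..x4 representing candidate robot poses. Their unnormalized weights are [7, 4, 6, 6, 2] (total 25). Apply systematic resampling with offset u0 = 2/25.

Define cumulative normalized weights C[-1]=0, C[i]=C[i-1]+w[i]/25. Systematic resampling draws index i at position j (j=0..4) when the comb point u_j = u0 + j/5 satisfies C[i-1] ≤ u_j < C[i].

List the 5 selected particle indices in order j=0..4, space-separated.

0 1 2 3 3

C = [7/25, 11/25, 17/25, 23/25, 1]
j=0: u_0=2/25 ∈ [0, 7/25) → index 0
j=1: u_1=7/25 ∈ [7/25, 11/25) → index 1
j=2: u_2=12/25 ∈ [11/25, 17/25) → index 2
j=3: u_3=17/25 ∈ [17/25, 23/25) → index 3
j=4: u_4=22/25 ∈ [17/25, 23/25) → index 3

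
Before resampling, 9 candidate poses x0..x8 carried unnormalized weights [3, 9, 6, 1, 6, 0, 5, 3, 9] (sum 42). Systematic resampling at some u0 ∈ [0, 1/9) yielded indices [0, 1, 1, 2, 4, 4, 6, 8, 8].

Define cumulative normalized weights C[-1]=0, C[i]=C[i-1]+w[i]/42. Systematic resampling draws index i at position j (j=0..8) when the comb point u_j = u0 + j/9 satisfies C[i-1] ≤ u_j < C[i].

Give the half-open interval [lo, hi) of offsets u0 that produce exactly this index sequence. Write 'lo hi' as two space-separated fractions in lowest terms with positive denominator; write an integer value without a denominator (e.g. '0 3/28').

C = [1/14, 2/7, 3/7, 19/42, 25/42, 25/42, 5/7, 11/14, 1]
j=0 picked index 0: u0 ∈ [0, 1/14)
j=1 picked index 1: u0 ∈ [-5/126, 11/63)
j=2 picked index 1: u0 ∈ [-19/126, 4/63)
j=3 picked index 2: u0 ∈ [-1/21, 2/21)
j=4 picked index 4: u0 ∈ [1/126, 19/126)
j=5 picked index 4: u0 ∈ [-13/126, 5/126)
j=6 picked index 6: u0 ∈ [-1/14, 1/21)
j=7 picked index 8: u0 ∈ [1/126, 2/9)
j=8 picked index 8: u0 ∈ [-13/126, 1/9)
intersection: [1/126, 5/126)

1/126 5/126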